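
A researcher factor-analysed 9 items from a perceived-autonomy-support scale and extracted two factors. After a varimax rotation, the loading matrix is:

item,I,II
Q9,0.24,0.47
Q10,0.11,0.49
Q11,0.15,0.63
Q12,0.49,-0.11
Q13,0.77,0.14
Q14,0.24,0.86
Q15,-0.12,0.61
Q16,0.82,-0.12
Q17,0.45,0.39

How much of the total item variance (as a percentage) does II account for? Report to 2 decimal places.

24.09%

SS loadings for II = 0.47² + 0.49² + 0.63² + (-0.11)² + 0.14² + 0.86² + 0.61² + (-0.12)² + 0.39² = 2.1678
With 9 standardized items, total variance = 9. Proportion = 2.1678/9 = 0.2409 → 24.09%.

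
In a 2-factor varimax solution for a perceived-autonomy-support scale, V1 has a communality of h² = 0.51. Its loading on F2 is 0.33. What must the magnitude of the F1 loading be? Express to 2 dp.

0.63

Under orthogonal rotation h² = Σλ², so λ_F1² = h² − (0.1089) = 0.51 − 0.1089 = 0.4011.
|λ| = √0.4011 = 0.6333.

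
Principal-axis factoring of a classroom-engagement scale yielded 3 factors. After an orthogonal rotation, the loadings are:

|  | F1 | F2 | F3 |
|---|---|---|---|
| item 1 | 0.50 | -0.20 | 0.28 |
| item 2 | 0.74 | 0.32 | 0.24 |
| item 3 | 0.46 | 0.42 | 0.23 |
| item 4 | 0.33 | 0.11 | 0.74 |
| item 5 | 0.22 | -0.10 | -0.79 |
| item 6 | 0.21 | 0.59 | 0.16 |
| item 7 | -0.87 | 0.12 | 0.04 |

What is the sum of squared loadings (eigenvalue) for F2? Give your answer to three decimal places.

0.703

SS loadings for F2 = (-0.20)² + 0.32² + 0.42² + 0.11² + (-0.10)² + 0.59² + 0.12² = 0.0400 + 0.1024 + 0.1764 + 0.0121 + 0.0100 + 0.3481 + 0.0144 = 0.7034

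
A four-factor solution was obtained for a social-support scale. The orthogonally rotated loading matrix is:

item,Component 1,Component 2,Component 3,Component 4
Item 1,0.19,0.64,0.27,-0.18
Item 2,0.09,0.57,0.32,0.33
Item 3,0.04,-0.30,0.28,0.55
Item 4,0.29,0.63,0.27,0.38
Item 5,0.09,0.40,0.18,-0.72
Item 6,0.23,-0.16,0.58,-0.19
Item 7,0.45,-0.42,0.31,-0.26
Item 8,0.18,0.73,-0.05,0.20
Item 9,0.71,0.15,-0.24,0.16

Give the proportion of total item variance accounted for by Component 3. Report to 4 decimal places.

SS loadings for Component 3 = 0.27² + 0.32² + 0.28² + 0.27² + 0.18² + 0.58² + 0.31² + (-0.05)² + (-0.24)² = 0.8516
Proportion of variance = 0.8516 / 9 = 0.0946.

0.0946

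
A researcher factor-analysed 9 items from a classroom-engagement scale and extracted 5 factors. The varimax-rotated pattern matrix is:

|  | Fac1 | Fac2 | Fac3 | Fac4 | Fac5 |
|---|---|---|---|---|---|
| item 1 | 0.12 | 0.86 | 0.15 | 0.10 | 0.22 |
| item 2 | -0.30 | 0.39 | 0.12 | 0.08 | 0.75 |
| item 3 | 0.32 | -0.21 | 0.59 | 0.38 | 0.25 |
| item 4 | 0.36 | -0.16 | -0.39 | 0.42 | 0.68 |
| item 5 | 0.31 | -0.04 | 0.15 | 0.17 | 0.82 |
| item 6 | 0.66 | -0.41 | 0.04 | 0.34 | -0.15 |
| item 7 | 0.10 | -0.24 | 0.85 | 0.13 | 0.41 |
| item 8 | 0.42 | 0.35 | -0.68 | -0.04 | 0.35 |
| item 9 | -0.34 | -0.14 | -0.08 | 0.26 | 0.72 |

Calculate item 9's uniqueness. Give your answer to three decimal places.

h² = (-0.34)² + (-0.14)² + (-0.08)² + 0.26² + 0.72² = 0.1156 + 0.0196 + 0.0064 + 0.0676 + 0.5184 = 0.7276
Uniqueness u² = 1 − h² = 1 − 0.7276 = 0.2724

0.272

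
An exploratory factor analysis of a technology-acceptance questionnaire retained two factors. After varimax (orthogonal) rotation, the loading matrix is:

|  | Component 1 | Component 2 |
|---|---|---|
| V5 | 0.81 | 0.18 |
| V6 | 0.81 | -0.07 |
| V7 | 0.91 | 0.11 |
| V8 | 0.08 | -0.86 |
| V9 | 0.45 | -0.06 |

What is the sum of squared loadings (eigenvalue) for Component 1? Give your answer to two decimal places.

SS loadings for Component 1 = 0.81² + 0.81² + 0.91² + 0.08² + 0.45² = 0.6561 + 0.6561 + 0.8281 + 0.0064 + 0.2025 = 2.3492

2.35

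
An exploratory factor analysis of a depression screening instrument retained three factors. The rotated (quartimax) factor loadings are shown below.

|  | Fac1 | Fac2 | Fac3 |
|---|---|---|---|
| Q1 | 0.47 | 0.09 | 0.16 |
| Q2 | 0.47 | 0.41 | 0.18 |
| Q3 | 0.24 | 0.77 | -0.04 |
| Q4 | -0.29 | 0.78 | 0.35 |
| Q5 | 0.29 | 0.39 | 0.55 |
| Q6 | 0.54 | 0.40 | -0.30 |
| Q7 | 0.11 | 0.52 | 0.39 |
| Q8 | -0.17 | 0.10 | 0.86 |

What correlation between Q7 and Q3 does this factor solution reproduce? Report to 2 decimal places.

r̂ = Σ λ_i·λ_j across factors = (0.11)(0.24) + (0.52)(0.77) + (0.39)(-0.04)
  = +0.0264 +0.4004 -0.0156 = 0.4112

0.41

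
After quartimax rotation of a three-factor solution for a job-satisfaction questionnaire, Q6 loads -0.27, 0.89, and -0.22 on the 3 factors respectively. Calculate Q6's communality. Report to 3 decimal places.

0.913

h² = (-0.27)² + 0.89² + (-0.22)² = 0.0729 + 0.7921 + 0.0484 = 0.9134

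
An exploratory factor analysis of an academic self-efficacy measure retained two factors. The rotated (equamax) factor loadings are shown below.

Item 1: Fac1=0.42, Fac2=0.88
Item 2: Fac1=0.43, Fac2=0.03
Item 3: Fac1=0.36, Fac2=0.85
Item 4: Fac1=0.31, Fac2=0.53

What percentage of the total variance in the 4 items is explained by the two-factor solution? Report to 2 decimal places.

SS loadings by factor: 0.5870, 1.7787; total = 2.3657.
Total variance with 4 standardized items is 4, so the solution explains 2.3657/4 = 0.5914 = 59.14%.

59.14%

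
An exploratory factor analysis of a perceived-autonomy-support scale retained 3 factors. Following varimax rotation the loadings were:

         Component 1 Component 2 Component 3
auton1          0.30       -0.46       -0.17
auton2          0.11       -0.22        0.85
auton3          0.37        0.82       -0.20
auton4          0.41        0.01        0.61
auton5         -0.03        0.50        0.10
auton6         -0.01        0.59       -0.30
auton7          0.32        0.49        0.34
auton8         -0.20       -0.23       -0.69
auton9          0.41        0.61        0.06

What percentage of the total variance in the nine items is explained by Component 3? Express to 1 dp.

20.7%

SS loadings for Component 3 = (-0.17)² + 0.85² + (-0.20)² + 0.61² + 0.10² + (-0.30)² + 0.34² + (-0.69)² + 0.06² = 1.8588
With 9 standardized items, total variance = 9. Proportion = 1.8588/9 = 0.2065 → 20.65%.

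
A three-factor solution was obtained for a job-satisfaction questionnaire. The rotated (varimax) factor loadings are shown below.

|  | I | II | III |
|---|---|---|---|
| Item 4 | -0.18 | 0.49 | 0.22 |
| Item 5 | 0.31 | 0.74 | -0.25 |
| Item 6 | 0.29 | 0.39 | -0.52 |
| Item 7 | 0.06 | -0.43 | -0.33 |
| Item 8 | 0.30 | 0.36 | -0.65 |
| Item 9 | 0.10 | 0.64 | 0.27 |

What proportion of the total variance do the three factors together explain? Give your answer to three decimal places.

SS loadings by factor: 0.3162, 1.6639, 0.9856; total = 2.9657.
Total variance with 6 standardized items is 6, so the solution explains 2.9657/6 = 0.4943.

0.494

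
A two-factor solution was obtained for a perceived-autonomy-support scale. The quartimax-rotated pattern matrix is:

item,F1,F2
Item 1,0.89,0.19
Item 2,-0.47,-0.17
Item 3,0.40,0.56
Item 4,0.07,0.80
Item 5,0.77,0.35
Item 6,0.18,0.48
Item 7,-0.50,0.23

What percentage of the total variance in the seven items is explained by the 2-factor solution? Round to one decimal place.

SS loadings by factor: 2.0532, 1.4244; total = 3.4776.
Total variance with 7 standardized items is 7, so the solution explains 3.4776/7 = 0.4968 = 49.68%.

49.7%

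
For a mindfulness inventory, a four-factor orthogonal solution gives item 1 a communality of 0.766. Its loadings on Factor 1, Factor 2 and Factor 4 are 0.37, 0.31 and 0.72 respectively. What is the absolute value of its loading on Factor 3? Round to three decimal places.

Under orthogonal rotation h² = Σλ², so λ_Factor 3² = h² − (0.7514) = 0.766 − 0.7514 = 0.0146.
|λ| = √0.0146 = 0.1208.

0.121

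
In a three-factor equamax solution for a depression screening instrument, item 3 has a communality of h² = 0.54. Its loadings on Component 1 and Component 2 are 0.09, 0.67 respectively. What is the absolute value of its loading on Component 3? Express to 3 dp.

Under orthogonal rotation h² = Σλ², so λ_Component 3² = h² − (0.4570) = 0.54 − 0.4570 = 0.0830.
|λ| = √0.0830 = 0.2881.

0.288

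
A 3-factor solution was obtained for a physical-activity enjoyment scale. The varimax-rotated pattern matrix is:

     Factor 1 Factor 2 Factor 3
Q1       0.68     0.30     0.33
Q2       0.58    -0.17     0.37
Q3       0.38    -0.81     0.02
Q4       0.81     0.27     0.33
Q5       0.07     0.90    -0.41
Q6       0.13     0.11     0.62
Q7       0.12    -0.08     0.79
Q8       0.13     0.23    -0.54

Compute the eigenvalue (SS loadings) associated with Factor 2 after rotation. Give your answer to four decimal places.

1.7293

SS loadings for Factor 2 = 0.30² + (-0.17)² + (-0.81)² + 0.27² + 0.90² + 0.11² + (-0.08)² + 0.23² = 0.0900 + 0.0289 + 0.6561 + 0.0729 + 0.8100 + 0.0121 + 0.0064 + 0.0529 = 1.7293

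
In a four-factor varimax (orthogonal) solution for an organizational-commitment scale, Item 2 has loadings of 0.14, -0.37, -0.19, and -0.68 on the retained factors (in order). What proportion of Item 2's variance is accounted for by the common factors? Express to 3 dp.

0.655

h² = 0.14² + (-0.37)² + (-0.19)² + (-0.68)² = 0.0196 + 0.1369 + 0.0361 + 0.4624 = 0.6550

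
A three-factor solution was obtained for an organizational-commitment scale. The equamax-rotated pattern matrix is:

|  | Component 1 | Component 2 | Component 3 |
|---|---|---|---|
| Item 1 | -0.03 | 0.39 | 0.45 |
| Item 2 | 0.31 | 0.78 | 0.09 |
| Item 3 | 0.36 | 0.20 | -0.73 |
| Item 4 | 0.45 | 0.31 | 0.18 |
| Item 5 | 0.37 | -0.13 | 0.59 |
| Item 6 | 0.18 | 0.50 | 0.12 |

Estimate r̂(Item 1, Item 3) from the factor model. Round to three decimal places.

-0.261

r̂ = Σ λ_i·λ_j across factors = (-0.03)(0.36) + (0.39)(0.20) + (0.45)(-0.73)
  = -0.0108 +0.0780 -0.3285 = -0.2613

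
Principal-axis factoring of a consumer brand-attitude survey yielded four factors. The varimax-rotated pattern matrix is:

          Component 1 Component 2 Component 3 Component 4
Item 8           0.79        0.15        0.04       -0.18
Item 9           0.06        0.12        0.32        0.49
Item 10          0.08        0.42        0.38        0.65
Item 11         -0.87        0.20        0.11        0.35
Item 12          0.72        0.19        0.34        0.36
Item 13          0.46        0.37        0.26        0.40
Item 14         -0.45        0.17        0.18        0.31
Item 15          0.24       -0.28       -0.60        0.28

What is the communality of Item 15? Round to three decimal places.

h² = 0.24² + (-0.28)² + (-0.60)² + 0.28² = 0.0576 + 0.0784 + 0.3600 + 0.0784 = 0.5744

0.574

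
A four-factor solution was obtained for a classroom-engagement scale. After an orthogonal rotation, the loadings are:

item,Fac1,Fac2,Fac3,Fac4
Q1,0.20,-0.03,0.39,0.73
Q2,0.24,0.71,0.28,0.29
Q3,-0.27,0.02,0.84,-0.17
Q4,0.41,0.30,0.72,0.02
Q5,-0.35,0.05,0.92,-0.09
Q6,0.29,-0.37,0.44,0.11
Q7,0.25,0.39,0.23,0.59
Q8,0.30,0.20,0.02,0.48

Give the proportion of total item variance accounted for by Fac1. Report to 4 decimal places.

SS loadings for Fac1 = 0.20² + 0.24² + (-0.27)² + 0.41² + (-0.35)² + 0.29² + 0.25² + 0.30² = 0.6977
Proportion of variance = 0.6977 / 8 = 0.0872.

0.0872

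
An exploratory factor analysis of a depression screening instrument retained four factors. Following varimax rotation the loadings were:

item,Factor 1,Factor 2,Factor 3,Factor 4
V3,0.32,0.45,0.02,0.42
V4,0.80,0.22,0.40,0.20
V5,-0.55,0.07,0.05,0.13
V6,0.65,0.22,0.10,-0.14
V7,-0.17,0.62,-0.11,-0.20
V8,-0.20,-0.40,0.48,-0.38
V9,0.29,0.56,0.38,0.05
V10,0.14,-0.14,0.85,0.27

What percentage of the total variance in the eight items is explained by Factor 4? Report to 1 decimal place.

6.4%

SS loadings for Factor 4 = 0.42² + 0.20² + 0.13² + (-0.14)² + (-0.20)² + (-0.38)² + 0.05² + 0.27² = 0.5127
With 8 standardized items, total variance = 8. Proportion = 0.5127/8 = 0.0641 → 6.41%.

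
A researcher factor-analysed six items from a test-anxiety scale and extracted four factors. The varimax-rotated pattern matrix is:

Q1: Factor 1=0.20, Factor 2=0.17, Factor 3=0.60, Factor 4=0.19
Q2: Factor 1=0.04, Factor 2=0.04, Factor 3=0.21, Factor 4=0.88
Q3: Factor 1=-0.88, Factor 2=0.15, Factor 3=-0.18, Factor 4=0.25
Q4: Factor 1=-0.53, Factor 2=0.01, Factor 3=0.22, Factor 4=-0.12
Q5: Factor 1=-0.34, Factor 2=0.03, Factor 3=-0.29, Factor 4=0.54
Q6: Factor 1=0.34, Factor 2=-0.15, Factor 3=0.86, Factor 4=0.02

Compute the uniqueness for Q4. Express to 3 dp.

h² = (-0.53)² + 0.01² + 0.22² + (-0.12)² = 0.2809 + 0.0001 + 0.0484 + 0.0144 = 0.3438
Uniqueness u² = 1 − h² = 1 − 0.3438 = 0.6562

0.656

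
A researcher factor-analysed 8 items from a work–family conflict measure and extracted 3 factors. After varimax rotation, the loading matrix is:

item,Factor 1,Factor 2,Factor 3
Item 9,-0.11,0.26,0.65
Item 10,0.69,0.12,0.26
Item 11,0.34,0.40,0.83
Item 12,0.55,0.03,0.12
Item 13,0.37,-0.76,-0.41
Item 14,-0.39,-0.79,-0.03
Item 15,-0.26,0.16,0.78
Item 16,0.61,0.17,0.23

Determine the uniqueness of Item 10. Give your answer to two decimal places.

h² = 0.69² + 0.12² + 0.26² = 0.4761 + 0.0144 + 0.0676 = 0.5581
Uniqueness u² = 1 − h² = 1 − 0.5581 = 0.4419

0.44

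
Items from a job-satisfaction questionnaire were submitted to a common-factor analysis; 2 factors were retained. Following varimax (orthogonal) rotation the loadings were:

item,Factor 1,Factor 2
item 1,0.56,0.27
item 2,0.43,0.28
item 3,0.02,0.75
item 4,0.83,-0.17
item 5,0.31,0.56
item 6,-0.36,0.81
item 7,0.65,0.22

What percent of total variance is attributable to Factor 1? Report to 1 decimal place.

SS loadings for Factor 1 = 0.56² + 0.43² + 0.02² + 0.83² + 0.31² + (-0.36)² + 0.65² = 1.8360
With 7 standardized items, total variance = 7. Proportion = 1.8360/7 = 0.2623 → 26.23%.

26.2%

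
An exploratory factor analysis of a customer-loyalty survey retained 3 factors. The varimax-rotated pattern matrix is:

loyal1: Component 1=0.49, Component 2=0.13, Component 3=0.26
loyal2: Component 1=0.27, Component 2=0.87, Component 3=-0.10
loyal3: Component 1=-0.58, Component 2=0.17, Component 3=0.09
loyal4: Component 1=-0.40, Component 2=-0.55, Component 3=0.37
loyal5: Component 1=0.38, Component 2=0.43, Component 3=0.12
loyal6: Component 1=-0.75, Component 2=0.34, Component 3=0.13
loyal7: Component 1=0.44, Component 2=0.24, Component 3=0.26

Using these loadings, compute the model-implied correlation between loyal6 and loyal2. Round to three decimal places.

r̂ = Σ λ_i·λ_j across factors = (-0.75)(0.27) + (0.34)(0.87) + (0.13)(-0.10)
  = -0.2025 +0.2958 -0.0130 = 0.0803

0.080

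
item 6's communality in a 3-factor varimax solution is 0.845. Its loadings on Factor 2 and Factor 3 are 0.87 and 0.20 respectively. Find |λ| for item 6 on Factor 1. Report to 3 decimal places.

Under orthogonal rotation h² = Σλ², so λ_Factor 1² = h² − (0.7969) = 0.845 − 0.7969 = 0.0481.
|λ| = √0.0481 = 0.2193.

0.219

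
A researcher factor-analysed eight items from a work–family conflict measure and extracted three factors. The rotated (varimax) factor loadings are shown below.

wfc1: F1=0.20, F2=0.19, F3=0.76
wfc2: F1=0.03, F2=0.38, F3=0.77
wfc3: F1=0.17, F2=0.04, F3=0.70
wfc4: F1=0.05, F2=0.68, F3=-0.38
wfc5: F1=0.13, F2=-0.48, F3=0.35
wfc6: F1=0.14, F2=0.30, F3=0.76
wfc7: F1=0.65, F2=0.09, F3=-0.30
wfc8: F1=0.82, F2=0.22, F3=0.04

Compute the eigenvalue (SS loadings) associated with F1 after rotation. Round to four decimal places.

1.2037

SS loadings for F1 = 0.20² + 0.03² + 0.17² + 0.05² + 0.13² + 0.14² + 0.65² + 0.82² = 0.0400 + 0.0009 + 0.0289 + 0.0025 + 0.0169 + 0.0196 + 0.4225 + 0.6724 = 1.2037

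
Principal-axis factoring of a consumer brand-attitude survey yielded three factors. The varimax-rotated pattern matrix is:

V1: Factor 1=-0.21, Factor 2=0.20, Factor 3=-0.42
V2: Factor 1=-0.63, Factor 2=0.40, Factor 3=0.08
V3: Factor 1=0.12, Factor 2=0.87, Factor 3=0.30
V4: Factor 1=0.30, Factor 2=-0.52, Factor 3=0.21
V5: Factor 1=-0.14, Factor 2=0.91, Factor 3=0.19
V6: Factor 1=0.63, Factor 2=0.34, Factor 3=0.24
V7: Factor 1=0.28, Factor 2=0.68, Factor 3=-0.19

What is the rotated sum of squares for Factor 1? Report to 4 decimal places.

SS loadings for Factor 1 = (-0.21)² + (-0.63)² + 0.12² + 0.30² + (-0.14)² + 0.63² + 0.28² = 0.0441 + 0.3969 + 0.0144 + 0.0900 + 0.0196 + 0.3969 + 0.0784 = 1.0403

1.0403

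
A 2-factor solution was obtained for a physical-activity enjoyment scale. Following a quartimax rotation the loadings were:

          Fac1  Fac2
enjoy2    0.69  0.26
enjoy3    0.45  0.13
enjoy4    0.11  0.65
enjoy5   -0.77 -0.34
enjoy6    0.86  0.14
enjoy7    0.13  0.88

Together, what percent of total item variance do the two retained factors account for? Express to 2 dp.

57.61%

Communalities: 0.5437, 0.2194, 0.4346, 0.7085, 0.7592, 0.7913; Σh² = 3.4567.
Total variance with 6 standardized items is 6, so the solution explains 3.4567/6 = 0.5761 = 57.61%.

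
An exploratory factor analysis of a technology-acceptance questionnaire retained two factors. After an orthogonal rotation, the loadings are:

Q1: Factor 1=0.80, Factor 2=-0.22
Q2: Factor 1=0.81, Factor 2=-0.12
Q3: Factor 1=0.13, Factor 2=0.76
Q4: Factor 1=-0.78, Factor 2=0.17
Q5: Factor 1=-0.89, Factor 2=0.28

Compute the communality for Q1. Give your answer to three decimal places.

0.688

h² = 0.80² + (-0.22)² = 0.6400 + 0.0484 = 0.6884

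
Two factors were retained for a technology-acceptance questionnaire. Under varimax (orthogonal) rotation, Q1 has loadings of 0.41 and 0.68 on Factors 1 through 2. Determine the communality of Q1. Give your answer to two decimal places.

h² = 0.41² + 0.68² = 0.1681 + 0.4624 = 0.6305

0.63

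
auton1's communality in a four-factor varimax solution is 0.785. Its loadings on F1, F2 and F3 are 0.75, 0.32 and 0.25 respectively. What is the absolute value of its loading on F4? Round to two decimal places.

0.24

Under orthogonal rotation h² = Σλ², so λ_F4² = h² − (0.7274) = 0.785 − 0.7274 = 0.0576.
|λ| = √0.0576 = 0.2400.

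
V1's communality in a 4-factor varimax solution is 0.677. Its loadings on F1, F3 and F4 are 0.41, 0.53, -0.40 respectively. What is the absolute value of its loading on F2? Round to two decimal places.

Under orthogonal rotation h² = Σλ², so λ_F2² = h² − (0.6090) = 0.677 − 0.6090 = 0.0680.
|λ| = √0.0680 = 0.2608.

0.26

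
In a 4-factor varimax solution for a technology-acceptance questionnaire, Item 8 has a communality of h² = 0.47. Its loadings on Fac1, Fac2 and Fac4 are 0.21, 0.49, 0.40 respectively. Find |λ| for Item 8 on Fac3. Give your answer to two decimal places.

0.16

Under orthogonal rotation h² = Σλ², so λ_Fac3² = h² − (0.4442) = 0.47 − 0.4442 = 0.0258.
|λ| = √0.0258 = 0.1606.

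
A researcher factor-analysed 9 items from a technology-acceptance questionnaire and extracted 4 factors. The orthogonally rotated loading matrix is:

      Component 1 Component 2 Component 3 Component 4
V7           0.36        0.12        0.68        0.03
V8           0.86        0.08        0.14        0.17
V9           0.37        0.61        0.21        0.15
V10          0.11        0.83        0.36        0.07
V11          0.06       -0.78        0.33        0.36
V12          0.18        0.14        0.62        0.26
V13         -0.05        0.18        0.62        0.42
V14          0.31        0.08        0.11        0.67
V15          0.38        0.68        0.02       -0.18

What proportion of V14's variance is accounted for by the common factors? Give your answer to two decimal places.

h² = 0.31² + 0.08² + 0.11² + 0.67² = 0.0961 + 0.0064 + 0.0121 + 0.4489 = 0.5635

0.56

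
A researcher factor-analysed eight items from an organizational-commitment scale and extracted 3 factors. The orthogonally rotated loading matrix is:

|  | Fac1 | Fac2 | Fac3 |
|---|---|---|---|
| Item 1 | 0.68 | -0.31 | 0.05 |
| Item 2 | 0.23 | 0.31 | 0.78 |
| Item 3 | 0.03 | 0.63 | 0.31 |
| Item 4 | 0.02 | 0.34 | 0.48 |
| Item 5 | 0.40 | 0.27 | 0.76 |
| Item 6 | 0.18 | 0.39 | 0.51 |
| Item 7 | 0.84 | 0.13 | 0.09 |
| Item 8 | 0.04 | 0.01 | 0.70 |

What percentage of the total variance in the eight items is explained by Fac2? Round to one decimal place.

11.8%

SS loadings for Fac2 = (-0.31)² + 0.31² + 0.63² + 0.34² + 0.27² + 0.39² + 0.13² + 0.01² = 0.9467
With 8 standardized items, total variance = 8. Proportion = 0.9467/8 = 0.1183 → 11.83%.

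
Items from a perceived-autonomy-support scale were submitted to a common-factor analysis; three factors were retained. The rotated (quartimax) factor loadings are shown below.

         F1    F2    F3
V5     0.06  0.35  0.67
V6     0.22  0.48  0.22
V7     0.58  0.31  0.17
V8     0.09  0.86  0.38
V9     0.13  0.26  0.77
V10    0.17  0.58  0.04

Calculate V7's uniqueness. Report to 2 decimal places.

0.54

h² = 0.58² + 0.31² + 0.17² = 0.3364 + 0.0961 + 0.0289 = 0.4614
Uniqueness u² = 1 − h² = 1 − 0.4614 = 0.5386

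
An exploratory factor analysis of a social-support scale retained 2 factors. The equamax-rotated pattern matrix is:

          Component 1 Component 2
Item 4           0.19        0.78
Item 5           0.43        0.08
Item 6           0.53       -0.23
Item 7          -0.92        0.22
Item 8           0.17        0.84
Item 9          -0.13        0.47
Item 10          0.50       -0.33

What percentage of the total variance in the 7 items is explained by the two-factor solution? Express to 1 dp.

SS loadings by factor: 1.6441, 1.7515; total = 3.3956.
Total variance with 7 standardized items is 7, so the solution explains 3.3956/7 = 0.4851 = 48.51%.

48.5%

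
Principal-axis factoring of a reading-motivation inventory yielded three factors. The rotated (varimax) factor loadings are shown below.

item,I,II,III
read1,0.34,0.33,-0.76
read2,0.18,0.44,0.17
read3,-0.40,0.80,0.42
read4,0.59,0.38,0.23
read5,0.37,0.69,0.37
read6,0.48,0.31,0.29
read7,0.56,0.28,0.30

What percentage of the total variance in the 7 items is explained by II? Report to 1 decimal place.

SS loadings for II = 0.33² + 0.44² + 0.80² + 0.38² + 0.69² + 0.31² + 0.28² = 1.7375
With 7 standardized items, total variance = 7. Proportion = 1.7375/7 = 0.2482 → 24.82%.

24.8%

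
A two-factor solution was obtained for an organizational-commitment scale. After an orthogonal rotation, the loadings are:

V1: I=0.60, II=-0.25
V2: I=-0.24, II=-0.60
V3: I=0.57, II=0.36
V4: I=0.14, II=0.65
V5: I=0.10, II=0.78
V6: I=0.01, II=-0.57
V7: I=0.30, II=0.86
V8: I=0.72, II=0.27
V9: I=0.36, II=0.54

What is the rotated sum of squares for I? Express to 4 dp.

1.5102

SS loadings for I = 0.60² + (-0.24)² + 0.57² + 0.14² + 0.10² + 0.01² + 0.30² + 0.72² + 0.36² = 0.3600 + 0.0576 + 0.3249 + 0.0196 + 0.0100 + 0.0001 + 0.0900 + 0.5184 + 0.1296 = 1.5102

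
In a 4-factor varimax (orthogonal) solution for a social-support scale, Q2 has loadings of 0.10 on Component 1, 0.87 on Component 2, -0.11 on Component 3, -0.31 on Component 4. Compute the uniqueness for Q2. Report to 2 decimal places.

0.12

h² = 0.10² + 0.87² + (-0.11)² + (-0.31)² = 0.0100 + 0.7569 + 0.0121 + 0.0961 = 0.8751
Uniqueness u² = 1 − h² = 1 − 0.8751 = 0.1249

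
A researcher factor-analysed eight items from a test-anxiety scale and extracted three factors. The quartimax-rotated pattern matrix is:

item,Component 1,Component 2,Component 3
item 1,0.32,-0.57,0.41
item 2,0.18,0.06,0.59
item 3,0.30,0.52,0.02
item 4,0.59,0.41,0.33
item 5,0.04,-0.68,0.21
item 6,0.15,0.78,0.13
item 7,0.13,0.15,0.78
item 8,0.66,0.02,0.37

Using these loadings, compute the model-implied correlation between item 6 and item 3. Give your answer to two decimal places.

r̂ = Σ λ_i·λ_j across factors = (0.15)(0.30) + (0.78)(0.52) + (0.13)(0.02)
  = +0.0450 +0.4056 +0.0026 = 0.4532

0.45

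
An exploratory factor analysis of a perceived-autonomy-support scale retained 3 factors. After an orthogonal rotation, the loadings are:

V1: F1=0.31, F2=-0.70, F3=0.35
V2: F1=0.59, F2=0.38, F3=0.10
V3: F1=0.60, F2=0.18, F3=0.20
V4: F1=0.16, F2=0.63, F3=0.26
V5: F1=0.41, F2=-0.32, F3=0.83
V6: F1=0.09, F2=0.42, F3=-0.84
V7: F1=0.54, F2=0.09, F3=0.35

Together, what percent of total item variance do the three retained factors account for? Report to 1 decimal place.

62.9%

SS loadings by factor: 1.2976, 1.3506, 1.7571; total = 4.4053.
Total variance with 7 standardized items is 7, so the solution explains 4.4053/7 = 0.6293 = 62.93%.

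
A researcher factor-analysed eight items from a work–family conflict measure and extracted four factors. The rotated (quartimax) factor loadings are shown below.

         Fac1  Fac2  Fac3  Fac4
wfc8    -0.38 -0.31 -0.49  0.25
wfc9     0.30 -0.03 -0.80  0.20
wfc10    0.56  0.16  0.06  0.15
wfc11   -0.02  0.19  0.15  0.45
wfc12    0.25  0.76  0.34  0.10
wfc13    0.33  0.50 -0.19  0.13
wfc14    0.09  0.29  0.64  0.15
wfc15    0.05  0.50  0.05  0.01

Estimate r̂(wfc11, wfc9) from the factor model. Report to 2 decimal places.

-0.04

r̂ = Σ λ_i·λ_j across factors = (-0.02)(0.30) + (0.19)(-0.03) + (0.15)(-0.80) + (0.45)(0.20)
  = -0.0060 -0.0057 -0.1200 +0.0900 = -0.0417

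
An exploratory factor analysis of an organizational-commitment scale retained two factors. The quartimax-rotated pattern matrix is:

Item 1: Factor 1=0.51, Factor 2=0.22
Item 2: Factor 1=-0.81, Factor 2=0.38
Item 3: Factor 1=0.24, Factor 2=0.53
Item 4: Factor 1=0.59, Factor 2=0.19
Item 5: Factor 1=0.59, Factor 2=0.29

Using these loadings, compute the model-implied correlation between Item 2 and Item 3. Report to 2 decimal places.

r̂ = Σ λ_i·λ_j across factors = (-0.81)(0.24) + (0.38)(0.53)
  = -0.1944 +0.2014 = 0.0070

0.01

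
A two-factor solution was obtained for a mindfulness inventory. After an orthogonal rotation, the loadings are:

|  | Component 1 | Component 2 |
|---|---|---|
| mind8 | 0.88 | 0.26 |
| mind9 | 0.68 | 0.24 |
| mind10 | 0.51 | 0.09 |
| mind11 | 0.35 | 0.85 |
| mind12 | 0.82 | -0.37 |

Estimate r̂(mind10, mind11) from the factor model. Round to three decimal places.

0.255

r̂ = Σ λ_i·λ_j across factors = (0.51)(0.35) + (0.09)(0.85)
  = +0.1785 +0.0765 = 0.2550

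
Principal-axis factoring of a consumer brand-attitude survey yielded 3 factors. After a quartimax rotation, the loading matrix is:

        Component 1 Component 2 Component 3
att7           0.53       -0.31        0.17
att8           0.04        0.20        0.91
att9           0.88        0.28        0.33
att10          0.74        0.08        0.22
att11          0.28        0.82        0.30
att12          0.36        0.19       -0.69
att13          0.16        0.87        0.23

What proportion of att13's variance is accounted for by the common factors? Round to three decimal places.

0.835

h² = 0.16² + 0.87² + 0.23² = 0.0256 + 0.7569 + 0.0529 = 0.8354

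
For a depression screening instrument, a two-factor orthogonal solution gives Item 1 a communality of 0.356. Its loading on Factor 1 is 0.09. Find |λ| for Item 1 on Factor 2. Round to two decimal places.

Under orthogonal rotation h² = Σλ², so λ_Factor 2² = h² − (0.0081) = 0.356 − 0.0081 = 0.3479.
|λ| = √0.3479 = 0.5898.

0.59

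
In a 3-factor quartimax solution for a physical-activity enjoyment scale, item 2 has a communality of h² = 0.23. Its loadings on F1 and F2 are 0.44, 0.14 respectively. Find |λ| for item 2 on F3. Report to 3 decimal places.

0.130

Under orthogonal rotation h² = Σλ², so λ_F3² = h² − (0.2132) = 0.23 − 0.2132 = 0.0168.
|λ| = √0.0168 = 0.1296.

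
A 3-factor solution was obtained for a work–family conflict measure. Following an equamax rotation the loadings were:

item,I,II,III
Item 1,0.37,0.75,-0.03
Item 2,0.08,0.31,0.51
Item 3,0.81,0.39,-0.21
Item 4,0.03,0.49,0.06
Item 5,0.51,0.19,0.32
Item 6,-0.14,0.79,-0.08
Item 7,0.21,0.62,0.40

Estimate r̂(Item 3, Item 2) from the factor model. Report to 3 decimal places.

r̂ = Σ λ_i·λ_j across factors = (0.81)(0.08) + (0.39)(0.31) + (-0.21)(0.51)
  = +0.0648 +0.1209 -0.1071 = 0.0786

0.079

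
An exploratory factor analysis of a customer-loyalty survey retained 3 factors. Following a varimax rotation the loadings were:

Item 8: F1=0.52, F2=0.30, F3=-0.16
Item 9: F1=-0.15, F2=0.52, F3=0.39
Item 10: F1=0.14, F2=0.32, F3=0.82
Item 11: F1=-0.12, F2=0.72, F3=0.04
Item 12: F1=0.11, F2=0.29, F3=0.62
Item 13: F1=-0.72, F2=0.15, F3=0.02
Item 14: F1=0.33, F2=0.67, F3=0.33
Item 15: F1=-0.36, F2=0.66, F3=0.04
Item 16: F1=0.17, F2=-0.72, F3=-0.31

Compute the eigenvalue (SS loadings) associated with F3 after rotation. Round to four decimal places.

SS loadings for F3 = (-0.16)² + 0.39² + 0.82² + 0.04² + 0.62² + 0.02² + 0.33² + 0.04² + (-0.31)² = 0.0256 + 0.1521 + 0.6724 + 0.0016 + 0.3844 + 0.0004 + 0.1089 + 0.0016 + 0.0961 = 1.4431

1.4431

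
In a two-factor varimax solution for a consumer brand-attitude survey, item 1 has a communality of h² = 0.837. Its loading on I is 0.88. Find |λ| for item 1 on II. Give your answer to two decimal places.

0.25

Under orthogonal rotation h² = Σλ², so λ_II² = h² − (0.7744) = 0.837 − 0.7744 = 0.0626.
|λ| = √0.0626 = 0.2502.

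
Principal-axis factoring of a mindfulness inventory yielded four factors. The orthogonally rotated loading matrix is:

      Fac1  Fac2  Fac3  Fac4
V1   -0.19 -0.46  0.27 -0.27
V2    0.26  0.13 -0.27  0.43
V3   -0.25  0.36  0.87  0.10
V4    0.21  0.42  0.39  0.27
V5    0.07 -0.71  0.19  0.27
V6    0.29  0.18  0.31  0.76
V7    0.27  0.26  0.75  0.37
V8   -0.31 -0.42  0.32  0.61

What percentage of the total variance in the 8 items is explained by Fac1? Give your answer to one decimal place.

5.9%

SS loadings for Fac1 = (-0.19)² + 0.26² + (-0.25)² + 0.21² + 0.07² + 0.29² + 0.27² + (-0.31)² = 0.4683
With 8 standardized items, total variance = 8. Proportion = 0.4683/8 = 0.0585 → 5.85%.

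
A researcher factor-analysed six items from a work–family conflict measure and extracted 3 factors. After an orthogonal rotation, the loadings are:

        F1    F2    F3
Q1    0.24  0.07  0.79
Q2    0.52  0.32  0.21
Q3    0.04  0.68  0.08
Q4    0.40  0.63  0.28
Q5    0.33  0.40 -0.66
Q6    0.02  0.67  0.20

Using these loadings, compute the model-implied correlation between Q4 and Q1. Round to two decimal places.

r̂ = Σ λ_i·λ_j across factors = (0.40)(0.24) + (0.63)(0.07) + (0.28)(0.79)
  = +0.0960 +0.0441 +0.2212 = 0.3613

0.36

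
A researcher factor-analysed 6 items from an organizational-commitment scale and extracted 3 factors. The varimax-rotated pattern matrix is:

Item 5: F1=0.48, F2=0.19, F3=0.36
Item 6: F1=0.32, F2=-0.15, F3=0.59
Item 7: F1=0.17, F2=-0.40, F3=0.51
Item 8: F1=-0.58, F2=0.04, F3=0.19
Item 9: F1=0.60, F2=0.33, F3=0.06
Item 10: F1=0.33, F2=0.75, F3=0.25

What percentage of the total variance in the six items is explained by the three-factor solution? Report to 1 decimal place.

Communalities: 0.3961, 0.4730, 0.4490, 0.3741, 0.4725, 0.7339; Σh² = 2.8986.
Total variance with 6 standardized items is 6, so the solution explains 2.8986/6 = 0.4831 = 48.31%.

48.3%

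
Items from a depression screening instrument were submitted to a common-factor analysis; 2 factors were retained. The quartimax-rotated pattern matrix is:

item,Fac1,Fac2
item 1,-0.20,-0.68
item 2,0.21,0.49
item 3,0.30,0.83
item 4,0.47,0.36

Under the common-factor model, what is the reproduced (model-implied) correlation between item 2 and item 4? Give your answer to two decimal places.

r̂ = Σ λ_i·λ_j across factors = (0.21)(0.47) + (0.49)(0.36)
  = +0.0987 +0.1764 = 0.2751

0.28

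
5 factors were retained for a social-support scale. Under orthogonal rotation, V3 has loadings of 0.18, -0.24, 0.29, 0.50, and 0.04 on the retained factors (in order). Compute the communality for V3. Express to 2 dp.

0.43

h² = 0.18² + (-0.24)² + 0.29² + 0.50² + 0.04² = 0.0324 + 0.0576 + 0.0841 + 0.2500 + 0.0016 = 0.4257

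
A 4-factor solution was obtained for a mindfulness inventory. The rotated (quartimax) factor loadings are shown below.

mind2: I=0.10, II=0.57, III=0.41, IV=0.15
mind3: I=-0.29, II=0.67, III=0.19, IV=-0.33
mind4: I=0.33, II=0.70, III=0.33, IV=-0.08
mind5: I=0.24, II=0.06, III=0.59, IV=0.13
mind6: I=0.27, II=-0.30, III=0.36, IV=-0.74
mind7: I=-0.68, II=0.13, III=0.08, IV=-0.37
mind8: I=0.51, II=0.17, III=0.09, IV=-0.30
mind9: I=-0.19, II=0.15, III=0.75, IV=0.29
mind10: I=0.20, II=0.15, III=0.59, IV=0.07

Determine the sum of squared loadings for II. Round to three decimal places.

SS loadings for II = 0.57² + 0.67² + 0.70² + 0.06² + (-0.30)² + 0.13² + 0.17² + 0.15² + 0.15² = 0.3249 + 0.4489 + 0.4900 + 0.0036 + 0.0900 + 0.0169 + 0.0289 + 0.0225 + 0.0225 = 1.4482

1.448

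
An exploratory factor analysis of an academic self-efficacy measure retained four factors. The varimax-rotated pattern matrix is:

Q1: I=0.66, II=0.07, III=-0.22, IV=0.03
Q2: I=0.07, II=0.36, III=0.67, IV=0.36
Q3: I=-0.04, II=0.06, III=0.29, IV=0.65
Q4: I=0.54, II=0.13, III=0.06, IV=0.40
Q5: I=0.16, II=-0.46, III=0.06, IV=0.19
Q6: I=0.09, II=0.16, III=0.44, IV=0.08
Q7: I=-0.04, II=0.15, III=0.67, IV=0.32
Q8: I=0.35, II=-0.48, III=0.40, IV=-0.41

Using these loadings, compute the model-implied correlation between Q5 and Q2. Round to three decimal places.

-0.046

r̂ = Σ λ_i·λ_j across factors = (0.16)(0.07) + (-0.46)(0.36) + (0.06)(0.67) + (0.19)(0.36)
  = +0.0112 -0.1656 +0.0402 +0.0684 = -0.0458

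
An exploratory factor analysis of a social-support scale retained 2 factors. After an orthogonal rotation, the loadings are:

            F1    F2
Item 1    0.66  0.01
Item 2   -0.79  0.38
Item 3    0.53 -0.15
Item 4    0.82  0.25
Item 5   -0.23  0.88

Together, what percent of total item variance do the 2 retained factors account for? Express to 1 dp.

Communalities: 0.4357, 0.7685, 0.3034, 0.7349, 0.8273; Σh² = 3.0698.
Total variance with 5 standardized items is 5, so the solution explains 3.0698/5 = 0.6140 = 61.40%.

61.4%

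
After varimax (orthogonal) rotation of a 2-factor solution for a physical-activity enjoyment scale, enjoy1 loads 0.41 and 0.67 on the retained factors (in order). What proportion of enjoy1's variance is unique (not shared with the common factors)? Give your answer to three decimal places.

0.383

h² = 0.41² + 0.67² = 0.1681 + 0.4489 = 0.6170
Uniqueness u² = 1 − h² = 1 − 0.6170 = 0.3830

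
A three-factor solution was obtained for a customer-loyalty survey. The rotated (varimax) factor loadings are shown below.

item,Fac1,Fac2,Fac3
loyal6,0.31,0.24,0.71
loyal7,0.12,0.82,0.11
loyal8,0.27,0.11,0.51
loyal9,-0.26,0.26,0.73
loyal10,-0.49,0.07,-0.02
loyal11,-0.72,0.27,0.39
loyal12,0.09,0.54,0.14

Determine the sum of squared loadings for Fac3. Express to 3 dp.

SS loadings for Fac3 = 0.71² + 0.11² + 0.51² + 0.73² + (-0.02)² + 0.39² + 0.14² = 0.5041 + 0.0121 + 0.2601 + 0.5329 + 0.0004 + 0.1521 + 0.0196 = 1.4813

1.481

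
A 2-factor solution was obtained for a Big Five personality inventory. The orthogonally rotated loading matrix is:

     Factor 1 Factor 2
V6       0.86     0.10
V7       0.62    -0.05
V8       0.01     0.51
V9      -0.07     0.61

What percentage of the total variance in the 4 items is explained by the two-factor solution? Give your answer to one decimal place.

44.3%

SS loadings by factor: 1.1290, 0.6447; total = 1.7737.
Total variance with 4 standardized items is 4, so the solution explains 1.7737/4 = 0.4434 = 44.34%.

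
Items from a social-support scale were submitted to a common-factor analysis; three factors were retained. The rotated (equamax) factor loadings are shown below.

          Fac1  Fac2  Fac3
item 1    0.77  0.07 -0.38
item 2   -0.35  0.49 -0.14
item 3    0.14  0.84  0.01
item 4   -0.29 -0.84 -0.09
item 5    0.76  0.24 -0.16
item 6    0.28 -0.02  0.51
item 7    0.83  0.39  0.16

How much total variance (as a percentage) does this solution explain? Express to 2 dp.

Communalities: 0.7422, 0.3822, 0.7253, 0.7978, 0.6608, 0.3389, 0.8666; Σh² = 4.5138.
Total variance with 7 standardized items is 7, so the solution explains 4.5138/7 = 0.6448 = 64.48%.

64.48%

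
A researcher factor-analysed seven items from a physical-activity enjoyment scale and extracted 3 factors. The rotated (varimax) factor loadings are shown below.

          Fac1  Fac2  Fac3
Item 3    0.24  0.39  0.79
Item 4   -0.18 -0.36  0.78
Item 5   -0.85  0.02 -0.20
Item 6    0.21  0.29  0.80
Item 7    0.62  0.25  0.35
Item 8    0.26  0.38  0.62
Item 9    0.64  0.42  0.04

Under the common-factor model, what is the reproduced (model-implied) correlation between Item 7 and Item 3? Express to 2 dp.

r̂ = Σ λ_i·λ_j across factors = (0.62)(0.24) + (0.25)(0.39) + (0.35)(0.79)
  = +0.1488 +0.0975 +0.2765 = 0.5228

0.52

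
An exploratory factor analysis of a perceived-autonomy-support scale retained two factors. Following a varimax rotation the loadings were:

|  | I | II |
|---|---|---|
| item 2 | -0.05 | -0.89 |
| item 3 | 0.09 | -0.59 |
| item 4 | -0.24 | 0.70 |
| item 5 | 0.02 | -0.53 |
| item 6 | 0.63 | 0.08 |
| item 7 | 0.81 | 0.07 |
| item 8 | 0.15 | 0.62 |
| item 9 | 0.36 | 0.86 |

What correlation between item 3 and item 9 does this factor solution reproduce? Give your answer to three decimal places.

-0.475

r̂ = Σ λ_i·λ_j across factors = (0.09)(0.36) + (-0.59)(0.86)
  = +0.0324 -0.5074 = -0.4750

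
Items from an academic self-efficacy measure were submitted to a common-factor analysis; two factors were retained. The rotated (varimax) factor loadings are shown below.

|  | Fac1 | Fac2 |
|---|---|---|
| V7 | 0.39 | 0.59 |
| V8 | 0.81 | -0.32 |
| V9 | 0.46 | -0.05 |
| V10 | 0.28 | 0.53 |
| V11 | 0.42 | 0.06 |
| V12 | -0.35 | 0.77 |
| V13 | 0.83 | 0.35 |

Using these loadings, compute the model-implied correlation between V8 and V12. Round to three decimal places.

r̂ = Σ λ_i·λ_j across factors = (0.81)(-0.35) + (-0.32)(0.77)
  = -0.2835 -0.2464 = -0.5299

-0.530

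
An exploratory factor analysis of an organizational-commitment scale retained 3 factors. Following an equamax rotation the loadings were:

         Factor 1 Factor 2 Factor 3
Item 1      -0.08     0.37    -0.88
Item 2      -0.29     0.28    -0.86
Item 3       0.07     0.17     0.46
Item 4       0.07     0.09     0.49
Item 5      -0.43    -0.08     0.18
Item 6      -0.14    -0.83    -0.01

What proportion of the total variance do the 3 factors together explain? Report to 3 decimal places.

0.542

SS loadings by factor: 0.3048, 0.9476, 1.9982; total = 3.2506.
Total variance with 6 standardized items is 6, so the solution explains 3.2506/6 = 0.5418.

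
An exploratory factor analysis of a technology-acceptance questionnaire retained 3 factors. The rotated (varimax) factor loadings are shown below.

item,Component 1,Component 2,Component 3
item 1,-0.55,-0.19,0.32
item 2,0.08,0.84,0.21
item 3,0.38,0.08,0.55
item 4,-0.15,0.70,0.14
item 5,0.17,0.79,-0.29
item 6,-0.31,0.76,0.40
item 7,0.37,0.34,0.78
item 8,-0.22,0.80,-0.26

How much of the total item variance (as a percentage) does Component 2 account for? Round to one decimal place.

39.9%

SS loadings for Component 2 = (-0.19)² + 0.84² + 0.08² + 0.70² + 0.79² + 0.76² + 0.34² + 0.80² = 3.1954
With 8 standardized items, total variance = 8. Proportion = 3.1954/8 = 0.3994 → 39.94%.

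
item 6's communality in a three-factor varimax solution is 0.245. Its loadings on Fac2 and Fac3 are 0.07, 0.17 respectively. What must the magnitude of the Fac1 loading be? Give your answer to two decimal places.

0.46

Under orthogonal rotation h² = Σλ², so λ_Fac1² = h² − (0.0338) = 0.245 − 0.0338 = 0.2112.
|λ| = √0.2112 = 0.4596.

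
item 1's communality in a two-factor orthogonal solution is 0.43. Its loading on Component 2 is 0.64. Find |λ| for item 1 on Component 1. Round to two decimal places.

Under orthogonal rotation h² = Σλ², so λ_Component 1² = h² − (0.4096) = 0.43 − 0.4096 = 0.0204.
|λ| = √0.0204 = 0.1428.

0.14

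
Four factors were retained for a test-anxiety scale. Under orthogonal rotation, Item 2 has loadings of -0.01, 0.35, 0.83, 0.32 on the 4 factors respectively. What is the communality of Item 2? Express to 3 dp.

0.914

h² = (-0.01)² + 0.35² + 0.83² + 0.32² = 0.0001 + 0.1225 + 0.6889 + 0.1024 = 0.9139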